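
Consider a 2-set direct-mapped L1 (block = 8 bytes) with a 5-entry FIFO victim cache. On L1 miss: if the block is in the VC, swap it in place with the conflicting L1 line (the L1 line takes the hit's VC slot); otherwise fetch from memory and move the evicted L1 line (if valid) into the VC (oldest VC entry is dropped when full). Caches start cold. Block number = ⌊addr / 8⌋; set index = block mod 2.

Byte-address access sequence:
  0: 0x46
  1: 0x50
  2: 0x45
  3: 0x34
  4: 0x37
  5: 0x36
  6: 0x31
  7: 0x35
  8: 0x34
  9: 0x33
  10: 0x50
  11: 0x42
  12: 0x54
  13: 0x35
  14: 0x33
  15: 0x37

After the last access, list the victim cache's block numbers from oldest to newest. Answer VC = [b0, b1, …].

  [0] addr=0x46 blk=8 s=0: MISS | VC []
  [1] addr=0x50 blk=10 s=0: MISS | VC [8]
  [2] addr=0x45 blk=8 s=0: VC-HIT | VC [10]
  [3] addr=0x34 blk=6 s=0: MISS | VC [10, 8]
  [4] addr=0x37 blk=6 s=0: L1-HIT | VC [10, 8]
  [5] addr=0x36 blk=6 s=0: L1-HIT | VC [10, 8]
  [6] addr=0x31 blk=6 s=0: L1-HIT | VC [10, 8]
  [7] addr=0x35 blk=6 s=0: L1-HIT | VC [10, 8]
  [8] addr=0x34 blk=6 s=0: L1-HIT | VC [10, 8]
  [9] addr=0x33 blk=6 s=0: L1-HIT | VC [10, 8]
  [10] addr=0x50 blk=10 s=0: VC-HIT | VC [6, 8]
  [11] addr=0x42 blk=8 s=0: VC-HIT | VC [6, 10]
  [12] addr=0x54 blk=10 s=0: VC-HIT | VC [6, 8]
  [13] addr=0x35 blk=6 s=0: VC-HIT | VC [10, 8]
  [14] addr=0x33 blk=6 s=0: L1-HIT | VC [10, 8]
  [15] addr=0x37 blk=6 s=0: L1-HIT | VC [10, 8]

VC = [10, 8]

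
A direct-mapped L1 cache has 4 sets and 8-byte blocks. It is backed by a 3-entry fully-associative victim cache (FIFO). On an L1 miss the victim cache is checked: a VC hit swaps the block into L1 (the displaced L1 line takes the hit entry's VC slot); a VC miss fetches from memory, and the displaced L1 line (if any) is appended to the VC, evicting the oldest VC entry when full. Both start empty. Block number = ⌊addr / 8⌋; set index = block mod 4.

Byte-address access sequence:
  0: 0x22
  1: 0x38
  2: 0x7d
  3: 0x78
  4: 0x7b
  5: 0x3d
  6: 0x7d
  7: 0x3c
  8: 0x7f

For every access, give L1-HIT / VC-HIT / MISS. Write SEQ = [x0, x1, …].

#0 0x22→b4/s0 MISS; vc=[]
#1 0x38→b7/s3 MISS; vc=[]
#2 0x7d→b15/s3 MISS; vc=[7]
#3 0x78→b15/s3 L1-HIT; vc=[7]
#4 0x7b→b15/s3 L1-HIT; vc=[7]
#5 0x3d→b7/s3 VC-HIT; vc=[15]
#6 0x7d→b15/s3 VC-HIT; vc=[7]
#7 0x3c→b7/s3 VC-HIT; vc=[15]
#8 0x7f→b15/s3 VC-HIT; vc=[7]

SEQ = [MISS, MISS, MISS, L1-HIT, L1-HIT, VC-HIT, VC-HIT, VC-HIT, VC-HIT]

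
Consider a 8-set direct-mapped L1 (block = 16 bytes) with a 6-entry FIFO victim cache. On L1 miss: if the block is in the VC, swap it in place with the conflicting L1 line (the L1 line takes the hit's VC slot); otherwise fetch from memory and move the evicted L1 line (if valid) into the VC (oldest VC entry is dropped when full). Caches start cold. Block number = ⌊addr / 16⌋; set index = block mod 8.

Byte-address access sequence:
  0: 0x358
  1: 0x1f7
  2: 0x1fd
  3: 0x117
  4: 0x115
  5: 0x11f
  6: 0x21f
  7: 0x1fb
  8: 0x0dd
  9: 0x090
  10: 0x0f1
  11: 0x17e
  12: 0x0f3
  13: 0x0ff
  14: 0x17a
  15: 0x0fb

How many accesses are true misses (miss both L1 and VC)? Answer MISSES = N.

MISSES = 8

#0 0x358→b53/s5 MISS; vc=[]
#1 0x1f7→b31/s7 MISS; vc=[]
#2 0x1fd→b31/s7 L1-HIT; vc=[]
#3 0x117→b17/s1 MISS; vc=[]
#4 0x115→b17/s1 L1-HIT; vc=[]
#5 0x11f→b17/s1 L1-HIT; vc=[]
#6 0x21f→b33/s1 MISS; vc=[17]
#7 0x1fb→b31/s7 L1-HIT; vc=[17]
#8 0xdd→b13/s5 MISS; vc=[17,53]
#9 0x90→b9/s1 MISS; vc=[17,53,33]
#10 0xf1→b15/s7 MISS; vc=[17,53,33,31]
#11 0x17e→b23/s7 MISS; vc=[17,53,33,31,15]
#12 0xf3→b15/s7 VC-HIT; vc=[17,53,33,31,23]
#13 0xff→b15/s7 L1-HIT; vc=[17,53,33,31,23]
#14 0x17a→b23/s7 VC-HIT; vc=[17,53,33,31,15]
#15 0xfb→b15/s7 VC-HIT; vc=[17,53,33,31,23]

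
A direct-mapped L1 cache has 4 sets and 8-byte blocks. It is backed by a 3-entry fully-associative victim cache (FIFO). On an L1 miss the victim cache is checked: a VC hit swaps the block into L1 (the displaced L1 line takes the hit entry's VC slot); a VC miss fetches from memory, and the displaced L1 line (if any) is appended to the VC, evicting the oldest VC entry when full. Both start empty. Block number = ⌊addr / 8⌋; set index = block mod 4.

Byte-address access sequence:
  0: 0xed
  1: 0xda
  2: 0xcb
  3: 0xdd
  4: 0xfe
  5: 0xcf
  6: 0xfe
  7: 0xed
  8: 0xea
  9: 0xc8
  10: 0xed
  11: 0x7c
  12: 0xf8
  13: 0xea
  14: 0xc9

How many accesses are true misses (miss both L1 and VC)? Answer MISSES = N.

  [0] addr=0xed blk=29 s=1: MISS | VC []
  [1] addr=0xda blk=27 s=3: MISS | VC []
  [2] addr=0xcb blk=25 s=1: MISS | VC [29]
  [3] addr=0xdd blk=27 s=3: L1-HIT | VC [29]
  [4] addr=0xfe blk=31 s=3: MISS | VC [29, 27]
  [5] addr=0xcf blk=25 s=1: L1-HIT | VC [29, 27]
  [6] addr=0xfe blk=31 s=3: L1-HIT | VC [29, 27]
  [7] addr=0xed blk=29 s=1: VC-HIT | VC [25, 27]
  [8] addr=0xea blk=29 s=1: L1-HIT | VC [25, 27]
  [9] addr=0xc8 blk=25 s=1: VC-HIT | VC [29, 27]
  [10] addr=0xed blk=29 s=1: VC-HIT | VC [25, 27]
  [11] addr=0x7c blk=15 s=3: MISS | VC [25, 27, 31]
  [12] addr=0xf8 blk=31 s=3: VC-HIT | VC [25, 27, 15]
  [13] addr=0xea blk=29 s=1: L1-HIT | VC [25, 27, 15]
  [14] addr=0xc9 blk=25 s=1: VC-HIT | VC [29, 27, 15]

MISSES = 5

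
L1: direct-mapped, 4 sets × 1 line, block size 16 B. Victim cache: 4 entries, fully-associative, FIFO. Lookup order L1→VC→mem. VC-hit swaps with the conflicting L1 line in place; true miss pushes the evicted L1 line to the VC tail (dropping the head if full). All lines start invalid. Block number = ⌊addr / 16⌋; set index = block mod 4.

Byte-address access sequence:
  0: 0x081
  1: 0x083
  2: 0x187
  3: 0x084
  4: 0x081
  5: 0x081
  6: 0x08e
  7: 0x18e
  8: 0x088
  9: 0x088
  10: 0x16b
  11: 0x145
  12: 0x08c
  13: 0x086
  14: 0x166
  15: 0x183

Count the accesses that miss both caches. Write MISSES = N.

0: 0x81 (blk 8, set 0) → MISS  vc=[]
1: 0x83 (blk 8, set 0) → L1-HIT  vc=[]
2: 0x187 (blk 24, set 0) → MISS  vc=[8]
3: 0x84 (blk 8, set 0) → VC-HIT  vc=[24]
4: 0x81 (blk 8, set 0) → L1-HIT  vc=[24]
5: 0x81 (blk 8, set 0) → L1-HIT  vc=[24]
6: 0x8e (blk 8, set 0) → L1-HIT  vc=[24]
7: 0x18e (blk 24, set 0) → VC-HIT  vc=[8]
8: 0x88 (blk 8, set 0) → VC-HIT  vc=[24]
9: 0x88 (blk 8, set 0) → L1-HIT  vc=[24]
10: 0x16b (blk 22, set 2) → MISS  vc=[24]
11: 0x145 (blk 20, set 0) → MISS  vc=[24, 8]
12: 0x8c (blk 8, set 0) → VC-HIT  vc=[24, 20]
13: 0x86 (blk 8, set 0) → L1-HIT  vc=[24, 20]
14: 0x166 (blk 22, set 2) → L1-HIT  vc=[24, 20]
15: 0x183 (blk 24, set 0) → VC-HIT  vc=[8, 20]

MISSES = 4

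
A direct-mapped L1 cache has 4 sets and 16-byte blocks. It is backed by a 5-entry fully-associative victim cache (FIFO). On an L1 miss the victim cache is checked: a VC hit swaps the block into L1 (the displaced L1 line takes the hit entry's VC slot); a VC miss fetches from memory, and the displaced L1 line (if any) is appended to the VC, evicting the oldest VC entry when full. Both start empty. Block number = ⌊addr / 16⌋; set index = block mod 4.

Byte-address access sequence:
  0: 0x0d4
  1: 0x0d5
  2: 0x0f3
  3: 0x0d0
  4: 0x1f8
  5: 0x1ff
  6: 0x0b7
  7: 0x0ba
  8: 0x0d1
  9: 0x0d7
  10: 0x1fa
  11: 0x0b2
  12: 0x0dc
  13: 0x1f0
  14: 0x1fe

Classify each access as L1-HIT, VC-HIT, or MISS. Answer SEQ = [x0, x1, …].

0: 0xd4 (blk 13, set 1) → MISS  vc=[]
1: 0xd5 (blk 13, set 1) → L1-HIT  vc=[]
2: 0xf3 (blk 15, set 3) → MISS  vc=[]
3: 0xd0 (blk 13, set 1) → L1-HIT  vc=[]
4: 0x1f8 (blk 31, set 3) → MISS  vc=[15]
5: 0x1ff (blk 31, set 3) → L1-HIT  vc=[15]
6: 0xb7 (blk 11, set 3) → MISS  vc=[15, 31]
7: 0xba (blk 11, set 3) → L1-HIT  vc=[15, 31]
8: 0xd1 (blk 13, set 1) → L1-HIT  vc=[15, 31]
9: 0xd7 (blk 13, set 1) → L1-HIT  vc=[15, 31]
10: 0x1fa (blk 31, set 3) → VC-HIT  vc=[15, 11]
11: 0xb2 (blk 11, set 3) → VC-HIT  vc=[15, 31]
12: 0xdc (blk 13, set 1) → L1-HIT  vc=[15, 31]
13: 0x1f0 (blk 31, set 3) → VC-HIT  vc=[15, 11]
14: 0x1fe (blk 31, set 3) → L1-HIT  vc=[15, 11]

SEQ = [MISS, L1-HIT, MISS, L1-HIT, MISS, L1-HIT, MISS, L1-HIT, L1-HIT, L1-HIT, VC-HIT, VC-HIT, L1-HIT, VC-HIT, L1-HIT]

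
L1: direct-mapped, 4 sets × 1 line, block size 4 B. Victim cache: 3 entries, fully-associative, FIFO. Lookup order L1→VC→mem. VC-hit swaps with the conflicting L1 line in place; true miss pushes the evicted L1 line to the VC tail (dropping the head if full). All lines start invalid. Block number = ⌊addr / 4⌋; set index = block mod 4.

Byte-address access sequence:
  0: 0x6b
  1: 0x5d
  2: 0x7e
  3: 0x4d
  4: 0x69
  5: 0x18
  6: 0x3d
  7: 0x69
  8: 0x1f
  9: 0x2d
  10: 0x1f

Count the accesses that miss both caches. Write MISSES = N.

MISSES = 8

  [0] addr=0x6b blk=26 s=2: MISS | VC []
  [1] addr=0x5d blk=23 s=3: MISS | VC []
  [2] addr=0x7e blk=31 s=3: MISS | VC [23]
  [3] addr=0x4d blk=19 s=3: MISS | VC [23, 31]
  [4] addr=0x69 blk=26 s=2: L1-HIT | VC [23, 31]
  [5] addr=0x18 blk=6 s=2: MISS | VC [23, 31, 26]
  [6] addr=0x3d blk=15 s=3: MISS | VC [31, 26, 19]
  [7] addr=0x69 blk=26 s=2: VC-HIT | VC [31, 6, 19]
  [8] addr=0x1f blk=7 s=3: MISS | VC [6, 19, 15]
  [9] addr=0x2d blk=11 s=3: MISS | VC [19, 15, 7]
  [10] addr=0x1f blk=7 s=3: VC-HIT | VC [19, 15, 11]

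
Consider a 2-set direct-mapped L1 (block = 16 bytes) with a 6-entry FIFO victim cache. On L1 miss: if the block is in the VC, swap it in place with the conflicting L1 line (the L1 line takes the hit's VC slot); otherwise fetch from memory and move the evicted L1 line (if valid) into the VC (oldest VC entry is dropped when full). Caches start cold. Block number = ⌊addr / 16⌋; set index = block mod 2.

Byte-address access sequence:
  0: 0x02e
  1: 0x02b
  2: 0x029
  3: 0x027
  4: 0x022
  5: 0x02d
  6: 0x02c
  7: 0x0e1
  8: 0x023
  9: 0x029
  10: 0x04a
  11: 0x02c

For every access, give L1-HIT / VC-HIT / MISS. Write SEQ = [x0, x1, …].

SEQ = [MISS, L1-HIT, L1-HIT, L1-HIT, L1-HIT, L1-HIT, L1-HIT, MISS, VC-HIT, L1-HIT, MISS, VC-HIT]

#0 0x2e→b2/s0 MISS; vc=[]
#1 0x2b→b2/s0 L1-HIT; vc=[]
#2 0x29→b2/s0 L1-HIT; vc=[]
#3 0x27→b2/s0 L1-HIT; vc=[]
#4 0x22→b2/s0 L1-HIT; vc=[]
#5 0x2d→b2/s0 L1-HIT; vc=[]
#6 0x2c→b2/s0 L1-HIT; vc=[]
#7 0xe1→b14/s0 MISS; vc=[2]
#8 0x23→b2/s0 VC-HIT; vc=[14]
#9 0x29→b2/s0 L1-HIT; vc=[14]
#10 0x4a→b4/s0 MISS; vc=[14,2]
#11 0x2c→b2/s0 VC-HIT; vc=[14,4]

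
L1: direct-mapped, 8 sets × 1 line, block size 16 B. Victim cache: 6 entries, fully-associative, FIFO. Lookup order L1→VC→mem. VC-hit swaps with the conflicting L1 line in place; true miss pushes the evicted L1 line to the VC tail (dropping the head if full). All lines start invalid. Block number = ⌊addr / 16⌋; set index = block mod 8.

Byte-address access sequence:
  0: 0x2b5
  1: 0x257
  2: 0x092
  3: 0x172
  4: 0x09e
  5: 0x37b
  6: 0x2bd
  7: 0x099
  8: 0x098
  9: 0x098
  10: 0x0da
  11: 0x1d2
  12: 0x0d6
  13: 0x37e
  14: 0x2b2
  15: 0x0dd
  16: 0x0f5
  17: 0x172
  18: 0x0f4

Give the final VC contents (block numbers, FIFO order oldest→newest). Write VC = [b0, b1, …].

0: 0x2b5 (blk 43, set 3) → MISS  vc=[]
1: 0x257 (blk 37, set 5) → MISS  vc=[]
2: 0x92 (blk 9, set 1) → MISS  vc=[]
3: 0x172 (blk 23, set 7) → MISS  vc=[]
4: 0x9e (blk 9, set 1) → L1-HIT  vc=[]
5: 0x37b (blk 55, set 7) → MISS  vc=[23]
6: 0x2bd (blk 43, set 3) → L1-HIT  vc=[23]
7: 0x99 (blk 9, set 1) → L1-HIT  vc=[23]
8: 0x98 (blk 9, set 1) → L1-HIT  vc=[23]
9: 0x98 (blk 9, set 1) → L1-HIT  vc=[23]
10: 0xda (blk 13, set 5) → MISS  vc=[23, 37]
11: 0x1d2 (blk 29, set 5) → MISS  vc=[23, 37, 13]
12: 0xd6 (blk 13, set 5) → VC-HIT  vc=[23, 37, 29]
13: 0x37e (blk 55, set 7) → L1-HIT  vc=[23, 37, 29]
14: 0x2b2 (blk 43, set 3) → L1-HIT  vc=[23, 37, 29]
15: 0xdd (blk 13, set 5) → L1-HIT  vc=[23, 37, 29]
16: 0xf5 (blk 15, set 7) → MISS  vc=[23, 37, 29, 55]
17: 0x172 (blk 23, set 7) → VC-HIT  vc=[15, 37, 29, 55]
18: 0xf4 (blk 15, set 7) → VC-HIT  vc=[23, 37, 29, 55]

VC = [23, 37, 29, 55]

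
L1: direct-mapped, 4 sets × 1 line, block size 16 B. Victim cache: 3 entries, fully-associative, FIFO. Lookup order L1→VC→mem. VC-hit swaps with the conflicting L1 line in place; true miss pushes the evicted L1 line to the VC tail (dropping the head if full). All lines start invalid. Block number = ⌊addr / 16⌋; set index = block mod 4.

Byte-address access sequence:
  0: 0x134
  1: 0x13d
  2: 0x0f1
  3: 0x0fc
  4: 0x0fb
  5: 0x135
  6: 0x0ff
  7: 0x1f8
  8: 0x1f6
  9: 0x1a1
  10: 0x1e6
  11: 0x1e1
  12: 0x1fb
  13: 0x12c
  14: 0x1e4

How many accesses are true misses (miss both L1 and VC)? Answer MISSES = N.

0: 0x134 (blk 19, set 3) → MISS  vc=[]
1: 0x13d (blk 19, set 3) → L1-HIT  vc=[]
2: 0xf1 (blk 15, set 3) → MISS  vc=[19]
3: 0xfc (blk 15, set 3) → L1-HIT  vc=[19]
4: 0xfb (blk 15, set 3) → L1-HIT  vc=[19]
5: 0x135 (blk 19, set 3) → VC-HIT  vc=[15]
6: 0xff (blk 15, set 3) → VC-HIT  vc=[19]
7: 0x1f8 (blk 31, set 3) → MISS  vc=[19, 15]
8: 0x1f6 (blk 31, set 3) → L1-HIT  vc=[19, 15]
9: 0x1a1 (blk 26, set 2) → MISS  vc=[19, 15]
10: 0x1e6 (blk 30, set 2) → MISS  vc=[19, 15, 26]
11: 0x1e1 (blk 30, set 2) → L1-HIT  vc=[19, 15, 26]
12: 0x1fb (blk 31, set 3) → L1-HIT  vc=[19, 15, 26]
13: 0x12c (blk 18, set 2) → MISS  vc=[15, 26, 30]
14: 0x1e4 (blk 30, set 2) → VC-HIT  vc=[15, 26, 18]

MISSES = 6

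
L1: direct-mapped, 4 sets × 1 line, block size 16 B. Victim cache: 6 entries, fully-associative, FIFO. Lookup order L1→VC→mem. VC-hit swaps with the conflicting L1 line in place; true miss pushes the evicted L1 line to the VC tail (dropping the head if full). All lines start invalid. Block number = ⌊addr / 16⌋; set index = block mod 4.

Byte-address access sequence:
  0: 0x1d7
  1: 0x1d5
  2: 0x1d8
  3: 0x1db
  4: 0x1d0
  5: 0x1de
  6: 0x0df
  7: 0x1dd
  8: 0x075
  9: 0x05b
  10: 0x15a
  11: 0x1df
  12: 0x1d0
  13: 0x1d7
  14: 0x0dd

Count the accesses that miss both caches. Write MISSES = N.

#0 0x1d7→b29/s1 MISS; vc=[]
#1 0x1d5→b29/s1 L1-HIT; vc=[]
#2 0x1d8→b29/s1 L1-HIT; vc=[]
#3 0x1db→b29/s1 L1-HIT; vc=[]
#4 0x1d0→b29/s1 L1-HIT; vc=[]
#5 0x1de→b29/s1 L1-HIT; vc=[]
#6 0xdf→b13/s1 MISS; vc=[29]
#7 0x1dd→b29/s1 VC-HIT; vc=[13]
#8 0x75→b7/s3 MISS; vc=[13]
#9 0x5b→b5/s1 MISS; vc=[13,29]
#10 0x15a→b21/s1 MISS; vc=[13,29,5]
#11 0x1df→b29/s1 VC-HIT; vc=[13,21,5]
#12 0x1d0→b29/s1 L1-HIT; vc=[13,21,5]
#13 0x1d7→b29/s1 L1-HIT; vc=[13,21,5]
#14 0xdd→b13/s1 VC-HIT; vc=[29,21,5]

MISSES = 5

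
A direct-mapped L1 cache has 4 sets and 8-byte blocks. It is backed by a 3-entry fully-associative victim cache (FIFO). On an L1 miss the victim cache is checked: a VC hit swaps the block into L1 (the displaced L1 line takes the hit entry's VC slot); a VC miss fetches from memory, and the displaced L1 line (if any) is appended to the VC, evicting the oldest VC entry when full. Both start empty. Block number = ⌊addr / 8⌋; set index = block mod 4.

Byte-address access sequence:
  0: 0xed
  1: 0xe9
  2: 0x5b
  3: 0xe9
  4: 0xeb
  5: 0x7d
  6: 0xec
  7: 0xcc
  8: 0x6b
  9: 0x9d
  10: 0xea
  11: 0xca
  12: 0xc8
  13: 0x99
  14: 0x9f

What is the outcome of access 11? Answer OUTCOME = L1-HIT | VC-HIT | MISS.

OUTCOME = VC-HIT

0: 0xed (blk 29, set 1) → MISS  vc=[]
1: 0xe9 (blk 29, set 1) → L1-HIT  vc=[]
2: 0x5b (blk 11, set 3) → MISS  vc=[]
3: 0xe9 (blk 29, set 1) → L1-HIT  vc=[]
4: 0xeb (blk 29, set 1) → L1-HIT  vc=[]
5: 0x7d (blk 15, set 3) → MISS  vc=[11]
6: 0xec (blk 29, set 1) → L1-HIT  vc=[11]
7: 0xcc (blk 25, set 1) → MISS  vc=[11, 29]
8: 0x6b (blk 13, set 1) → MISS  vc=[11, 29, 25]
9: 0x9d (blk 19, set 3) → MISS  vc=[29, 25, 15]
10: 0xea (blk 29, set 1) → VC-HIT  vc=[13, 25, 15]
11: 0xca (blk 25, set 1) → VC-HIT  vc=[13, 29, 15]
12: 0xc8 (blk 25, set 1) → L1-HIT  vc=[13, 29, 15]
13: 0x99 (blk 19, set 3) → L1-HIT  vc=[13, 29, 15]
14: 0x9f (blk 19, set 3) → L1-HIT  vc=[13, 29, 15]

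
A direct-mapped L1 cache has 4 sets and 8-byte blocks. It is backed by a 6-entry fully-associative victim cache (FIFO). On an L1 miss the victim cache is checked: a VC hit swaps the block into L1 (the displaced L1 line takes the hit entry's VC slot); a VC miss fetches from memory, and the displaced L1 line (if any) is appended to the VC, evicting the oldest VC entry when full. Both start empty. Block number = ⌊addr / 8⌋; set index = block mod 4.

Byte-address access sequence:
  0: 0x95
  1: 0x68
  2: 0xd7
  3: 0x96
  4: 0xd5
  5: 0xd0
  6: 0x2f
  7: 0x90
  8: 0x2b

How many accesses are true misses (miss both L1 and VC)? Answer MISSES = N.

  [0] addr=0x95 blk=18 s=2: MISS | VC []
  [1] addr=0x68 blk=13 s=1: MISS | VC []
  [2] addr=0xd7 blk=26 s=2: MISS | VC [18]
  [3] addr=0x96 blk=18 s=2: VC-HIT | VC [26]
  [4] addr=0xd5 blk=26 s=2: VC-HIT | VC [18]
  [5] addr=0xd0 blk=26 s=2: L1-HIT | VC [18]
  [6] addr=0x2f blk=5 s=1: MISS | VC [18, 13]
  [7] addr=0x90 blk=18 s=2: VC-HIT | VC [26, 13]
  [8] addr=0x2b blk=5 s=1: L1-HIT | VC [26, 13]

MISSES = 4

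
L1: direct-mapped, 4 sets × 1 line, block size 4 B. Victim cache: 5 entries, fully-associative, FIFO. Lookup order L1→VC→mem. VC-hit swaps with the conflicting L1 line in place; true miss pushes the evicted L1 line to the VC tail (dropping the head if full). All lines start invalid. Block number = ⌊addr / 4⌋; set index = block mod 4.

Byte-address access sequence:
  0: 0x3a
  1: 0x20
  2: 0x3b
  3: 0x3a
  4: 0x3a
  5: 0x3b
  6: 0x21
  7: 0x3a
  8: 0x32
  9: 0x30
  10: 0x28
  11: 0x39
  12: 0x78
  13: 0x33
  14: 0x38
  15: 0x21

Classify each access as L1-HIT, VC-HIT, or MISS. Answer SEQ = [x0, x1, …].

#0 0x3a→b14/s2 MISS; vc=[]
#1 0x20→b8/s0 MISS; vc=[]
#2 0x3b→b14/s2 L1-HIT; vc=[]
#3 0x3a→b14/s2 L1-HIT; vc=[]
#4 0x3a→b14/s2 L1-HIT; vc=[]
#5 0x3b→b14/s2 L1-HIT; vc=[]
#6 0x21→b8/s0 L1-HIT; vc=[]
#7 0x3a→b14/s2 L1-HIT; vc=[]
#8 0x32→b12/s0 MISS; vc=[8]
#9 0x30→b12/s0 L1-HIT; vc=[8]
#10 0x28→b10/s2 MISS; vc=[8,14]
#11 0x39→b14/s2 VC-HIT; vc=[8,10]
#12 0x78→b30/s2 MISS; vc=[8,10,14]
#13 0x33→b12/s0 L1-HIT; vc=[8,10,14]
#14 0x38→b14/s2 VC-HIT; vc=[8,10,30]
#15 0x21→b8/s0 VC-HIT; vc=[12,10,30]

SEQ = [MISS, MISS, L1-HIT, L1-HIT, L1-HIT, L1-HIT, L1-HIT, L1-HIT, MISS, L1-HIT, MISS, VC-HIT, MISS, L1-HIT, VC-HIT, VC-HIT]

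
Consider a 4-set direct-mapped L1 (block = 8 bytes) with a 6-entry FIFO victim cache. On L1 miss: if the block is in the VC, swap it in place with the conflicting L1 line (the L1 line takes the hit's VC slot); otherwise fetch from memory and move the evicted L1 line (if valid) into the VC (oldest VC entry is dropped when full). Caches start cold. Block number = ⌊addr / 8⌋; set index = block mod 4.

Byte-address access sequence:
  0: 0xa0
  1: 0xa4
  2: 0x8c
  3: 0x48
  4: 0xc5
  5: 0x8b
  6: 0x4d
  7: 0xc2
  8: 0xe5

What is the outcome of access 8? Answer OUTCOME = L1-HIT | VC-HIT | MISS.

OUTCOME = MISS

  [0] addr=0xa0 blk=20 s=0: MISS | VC []
  [1] addr=0xa4 blk=20 s=0: L1-HIT | VC []
  [2] addr=0x8c blk=17 s=1: MISS | VC []
  [3] addr=0x48 blk=9 s=1: MISS | VC [17]
  [4] addr=0xc5 blk=24 s=0: MISS | VC [17, 20]
  [5] addr=0x8b blk=17 s=1: VC-HIT | VC [9, 20]
  [6] addr=0x4d blk=9 s=1: VC-HIT | VC [17, 20]
  [7] addr=0xc2 blk=24 s=0: L1-HIT | VC [17, 20]
  [8] addr=0xe5 blk=28 s=0: MISS | VC [17, 20, 24]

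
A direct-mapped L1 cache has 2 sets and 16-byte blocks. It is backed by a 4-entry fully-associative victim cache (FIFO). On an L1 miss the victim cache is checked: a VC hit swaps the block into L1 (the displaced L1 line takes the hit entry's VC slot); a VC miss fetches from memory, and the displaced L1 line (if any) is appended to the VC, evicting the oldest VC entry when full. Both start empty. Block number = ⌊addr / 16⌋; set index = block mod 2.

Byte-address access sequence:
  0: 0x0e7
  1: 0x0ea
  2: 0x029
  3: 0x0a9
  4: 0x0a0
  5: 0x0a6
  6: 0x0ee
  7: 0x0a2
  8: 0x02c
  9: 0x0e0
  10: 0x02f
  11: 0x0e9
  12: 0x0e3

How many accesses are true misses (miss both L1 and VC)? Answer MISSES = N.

MISSES = 3

  [0] addr=0xe7 blk=14 s=0: MISS | VC []
  [1] addr=0xea blk=14 s=0: L1-HIT | VC []
  [2] addr=0x29 blk=2 s=0: MISS | VC [14]
  [3] addr=0xa9 blk=10 s=0: MISS | VC [14, 2]
  [4] addr=0xa0 blk=10 s=0: L1-HIT | VC [14, 2]
  [5] addr=0xa6 blk=10 s=0: L1-HIT | VC [14, 2]
  [6] addr=0xee blk=14 s=0: VC-HIT | VC [10, 2]
  [7] addr=0xa2 blk=10 s=0: VC-HIT | VC [14, 2]
  [8] addr=0x2c blk=2 s=0: VC-HIT | VC [14, 10]
  [9] addr=0xe0 blk=14 s=0: VC-HIT | VC [2, 10]
  [10] addr=0x2f blk=2 s=0: VC-HIT | VC [14, 10]
  [11] addr=0xe9 blk=14 s=0: VC-HIT | VC [2, 10]
  [12] addr=0xe3 blk=14 s=0: L1-HIT | VC [2, 10]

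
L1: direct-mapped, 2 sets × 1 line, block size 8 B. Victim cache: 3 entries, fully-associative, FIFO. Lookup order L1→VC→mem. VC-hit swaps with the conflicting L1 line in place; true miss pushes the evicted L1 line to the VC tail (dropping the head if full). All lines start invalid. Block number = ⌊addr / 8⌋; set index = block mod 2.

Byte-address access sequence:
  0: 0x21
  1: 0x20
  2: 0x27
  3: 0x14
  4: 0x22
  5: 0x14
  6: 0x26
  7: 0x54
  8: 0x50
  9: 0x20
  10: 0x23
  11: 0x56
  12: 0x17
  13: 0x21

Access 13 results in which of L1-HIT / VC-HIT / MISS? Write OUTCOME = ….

  [0] addr=0x21 blk=4 s=0: MISS | VC []
  [1] addr=0x20 blk=4 s=0: L1-HIT | VC []
  [2] addr=0x27 blk=4 s=0: L1-HIT | VC []
  [3] addr=0x14 blk=2 s=0: MISS | VC [4]
  [4] addr=0x22 blk=4 s=0: VC-HIT | VC [2]
  [5] addr=0x14 blk=2 s=0: VC-HIT | VC [4]
  [6] addr=0x26 blk=4 s=0: VC-HIT | VC [2]
  [7] addr=0x54 blk=10 s=0: MISS | VC [2, 4]
  [8] addr=0x50 blk=10 s=0: L1-HIT | VC [2, 4]
  [9] addr=0x20 blk=4 s=0: VC-HIT | VC [2, 10]
  [10] addr=0x23 blk=4 s=0: L1-HIT | VC [2, 10]
  [11] addr=0x56 blk=10 s=0: VC-HIT | VC [2, 4]
  [12] addr=0x17 blk=2 s=0: VC-HIT | VC [10, 4]
  [13] addr=0x21 blk=4 s=0: VC-HIT | VC [10, 2]

OUTCOME = VC-HIT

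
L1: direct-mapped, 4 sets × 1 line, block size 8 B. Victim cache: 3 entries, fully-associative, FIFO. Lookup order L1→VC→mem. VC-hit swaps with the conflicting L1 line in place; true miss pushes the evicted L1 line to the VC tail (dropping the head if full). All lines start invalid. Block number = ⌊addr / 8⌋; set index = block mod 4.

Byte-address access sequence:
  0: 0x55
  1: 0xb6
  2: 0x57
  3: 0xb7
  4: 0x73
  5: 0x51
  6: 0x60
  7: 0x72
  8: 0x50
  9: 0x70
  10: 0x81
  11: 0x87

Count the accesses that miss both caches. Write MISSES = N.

  [0] addr=0x55 blk=10 s=2: MISS | VC []
  [1] addr=0xb6 blk=22 s=2: MISS | VC [10]
  [2] addr=0x57 blk=10 s=2: VC-HIT | VC [22]
  [3] addr=0xb7 blk=22 s=2: VC-HIT | VC [10]
  [4] addr=0x73 blk=14 s=2: MISS | VC [10, 22]
  [5] addr=0x51 blk=10 s=2: VC-HIT | VC [14, 22]
  [6] addr=0x60 blk=12 s=0: MISS | VC [14, 22]
  [7] addr=0x72 blk=14 s=2: VC-HIT | VC [10, 22]
  [8] addr=0x50 blk=10 s=2: VC-HIT | VC [14, 22]
  [9] addr=0x70 blk=14 s=2: VC-HIT | VC [10, 22]
  [10] addr=0x81 blk=16 s=0: MISS | VC [10, 22, 12]
  [11] addr=0x87 blk=16 s=0: L1-HIT | VC [10, 22, 12]

MISSES = 5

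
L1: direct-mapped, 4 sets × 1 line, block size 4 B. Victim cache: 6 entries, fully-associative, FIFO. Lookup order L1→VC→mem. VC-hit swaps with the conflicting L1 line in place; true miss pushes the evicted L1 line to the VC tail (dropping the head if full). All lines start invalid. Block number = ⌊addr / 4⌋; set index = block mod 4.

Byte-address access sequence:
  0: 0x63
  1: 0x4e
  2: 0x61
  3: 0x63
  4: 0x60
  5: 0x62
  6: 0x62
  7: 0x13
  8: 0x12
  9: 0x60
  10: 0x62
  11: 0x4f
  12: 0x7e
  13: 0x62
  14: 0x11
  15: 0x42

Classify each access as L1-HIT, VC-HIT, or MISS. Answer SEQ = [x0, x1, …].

SEQ = [MISS, MISS, L1-HIT, L1-HIT, L1-HIT, L1-HIT, L1-HIT, MISS, L1-HIT, VC-HIT, L1-HIT, L1-HIT, MISS, L1-HIT, VC-HIT, MISS]

#0 0x63→b24/s0 MISS; vc=[]
#1 0x4e→b19/s3 MISS; vc=[]
#2 0x61→b24/s0 L1-HIT; vc=[]
#3 0x63→b24/s0 L1-HIT; vc=[]
#4 0x60→b24/s0 L1-HIT; vc=[]
#5 0x62→b24/s0 L1-HIT; vc=[]
#6 0x62→b24/s0 L1-HIT; vc=[]
#7 0x13→b4/s0 MISS; vc=[24]
#8 0x12→b4/s0 L1-HIT; vc=[24]
#9 0x60→b24/s0 VC-HIT; vc=[4]
#10 0x62→b24/s0 L1-HIT; vc=[4]
#11 0x4f→b19/s3 L1-HIT; vc=[4]
#12 0x7e→b31/s3 MISS; vc=[4,19]
#13 0x62→b24/s0 L1-HIT; vc=[4,19]
#14 0x11→b4/s0 VC-HIT; vc=[24,19]
#15 0x42→b16/s0 MISS; vc=[24,19,4]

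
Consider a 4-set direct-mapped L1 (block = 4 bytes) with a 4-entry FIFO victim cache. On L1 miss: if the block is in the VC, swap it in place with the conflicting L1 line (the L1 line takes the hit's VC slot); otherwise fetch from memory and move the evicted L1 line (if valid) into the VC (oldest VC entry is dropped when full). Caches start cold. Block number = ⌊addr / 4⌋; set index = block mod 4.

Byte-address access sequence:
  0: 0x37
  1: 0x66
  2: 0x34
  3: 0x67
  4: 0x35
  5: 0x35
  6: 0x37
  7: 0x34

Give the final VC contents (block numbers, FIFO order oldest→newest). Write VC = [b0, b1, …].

VC = [25]

  [0] addr=0x37 blk=13 s=1: MISS | VC []
  [1] addr=0x66 blk=25 s=1: MISS | VC [13]
  [2] addr=0x34 blk=13 s=1: VC-HIT | VC [25]
  [3] addr=0x67 blk=25 s=1: VC-HIT | VC [13]
  [4] addr=0x35 blk=13 s=1: VC-HIT | VC [25]
  [5] addr=0x35 blk=13 s=1: L1-HIT | VC [25]
  [6] addr=0x37 blk=13 s=1: L1-HIT | VC [25]
  [7] addr=0x34 blk=13 s=1: L1-HIT | VC [25]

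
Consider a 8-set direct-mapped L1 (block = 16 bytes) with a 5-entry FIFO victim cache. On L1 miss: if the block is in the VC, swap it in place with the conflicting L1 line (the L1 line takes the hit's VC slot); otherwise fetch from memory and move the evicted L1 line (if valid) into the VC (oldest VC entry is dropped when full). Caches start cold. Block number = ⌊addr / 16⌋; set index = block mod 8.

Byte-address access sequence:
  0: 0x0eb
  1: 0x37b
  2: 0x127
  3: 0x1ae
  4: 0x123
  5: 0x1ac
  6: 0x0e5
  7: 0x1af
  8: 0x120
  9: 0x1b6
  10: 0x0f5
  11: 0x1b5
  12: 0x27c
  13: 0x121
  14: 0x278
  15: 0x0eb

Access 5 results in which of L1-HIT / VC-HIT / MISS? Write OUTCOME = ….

0: 0xeb (blk 14, set 6) → MISS  vc=[]
1: 0x37b (blk 55, set 7) → MISS  vc=[]
2: 0x127 (blk 18, set 2) → MISS  vc=[]
3: 0x1ae (blk 26, set 2) → MISS  vc=[18]
4: 0x123 (blk 18, set 2) → VC-HIT  vc=[26]
5: 0x1ac (blk 26, set 2) → VC-HIT  vc=[18]
6: 0xe5 (blk 14, set 6) → L1-HIT  vc=[18]
7: 0x1af (blk 26, set 2) → L1-HIT  vc=[18]
8: 0x120 (blk 18, set 2) → VC-HIT  vc=[26]
9: 0x1b6 (blk 27, set 3) → MISS  vc=[26]
10: 0xf5 (blk 15, set 7) → MISS  vc=[26, 55]
11: 0x1b5 (blk 27, set 3) → L1-HIT  vc=[26, 55]
12: 0x27c (blk 39, set 7) → MISS  vc=[26, 55, 15]
13: 0x121 (blk 18, set 2) → L1-HIT  vc=[26, 55, 15]
14: 0x278 (blk 39, set 7) → L1-HIT  vc=[26, 55, 15]
15: 0xeb (blk 14, set 6) → L1-HIT  vc=[26, 55, 15]

OUTCOME = VC-HIT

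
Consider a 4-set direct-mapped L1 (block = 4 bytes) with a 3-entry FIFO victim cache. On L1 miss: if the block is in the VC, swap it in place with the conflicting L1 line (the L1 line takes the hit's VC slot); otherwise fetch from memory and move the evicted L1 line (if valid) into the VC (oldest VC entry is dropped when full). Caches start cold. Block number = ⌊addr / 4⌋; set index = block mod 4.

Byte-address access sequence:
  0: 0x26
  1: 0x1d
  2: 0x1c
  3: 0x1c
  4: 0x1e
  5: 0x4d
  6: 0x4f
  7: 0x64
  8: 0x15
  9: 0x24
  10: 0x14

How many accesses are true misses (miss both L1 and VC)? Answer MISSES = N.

  [0] addr=0x26 blk=9 s=1: MISS | VC []
  [1] addr=0x1d blk=7 s=3: MISS | VC []
  [2] addr=0x1c blk=7 s=3: L1-HIT | VC []
  [3] addr=0x1c blk=7 s=3: L1-HIT | VC []
  [4] addr=0x1e blk=7 s=3: L1-HIT | VC []
  [5] addr=0x4d blk=19 s=3: MISS | VC [7]
  [6] addr=0x4f blk=19 s=3: L1-HIT | VC [7]
  [7] addr=0x64 blk=25 s=1: MISS | VC [7, 9]
  [8] addr=0x15 blk=5 s=1: MISS | VC [7, 9, 25]
  [9] addr=0x24 blk=9 s=1: VC-HIT | VC [7, 5, 25]
  [10] addr=0x14 blk=5 s=1: VC-HIT | VC [7, 9, 25]

MISSES = 5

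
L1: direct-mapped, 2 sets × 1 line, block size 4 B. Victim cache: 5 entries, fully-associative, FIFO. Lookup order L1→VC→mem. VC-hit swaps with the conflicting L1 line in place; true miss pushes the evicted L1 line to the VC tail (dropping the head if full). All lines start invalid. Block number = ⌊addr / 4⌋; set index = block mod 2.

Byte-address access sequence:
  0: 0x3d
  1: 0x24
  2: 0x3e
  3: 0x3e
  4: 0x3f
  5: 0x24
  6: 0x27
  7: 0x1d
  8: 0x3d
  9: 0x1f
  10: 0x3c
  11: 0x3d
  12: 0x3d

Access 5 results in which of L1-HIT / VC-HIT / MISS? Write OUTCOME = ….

0: 0x3d (blk 15, set 1) → MISS  vc=[]
1: 0x24 (blk 9, set 1) → MISS  vc=[15]
2: 0x3e (blk 15, set 1) → VC-HIT  vc=[9]
3: 0x3e (blk 15, set 1) → L1-HIT  vc=[9]
4: 0x3f (blk 15, set 1) → L1-HIT  vc=[9]
5: 0x24 (blk 9, set 1) → VC-HIT  vc=[15]
6: 0x27 (blk 9, set 1) → L1-HIT  vc=[15]
7: 0x1d (blk 7, set 1) → MISS  vc=[15, 9]
8: 0x3d (blk 15, set 1) → VC-HIT  vc=[7, 9]
9: 0x1f (blk 7, set 1) → VC-HIT  vc=[15, 9]
10: 0x3c (blk 15, set 1) → VC-HIT  vc=[7, 9]
11: 0x3d (blk 15, set 1) → L1-HIT  vc=[7, 9]
12: 0x3d (blk 15, set 1) → L1-HIT  vc=[7, 9]

OUTCOME = VC-HIT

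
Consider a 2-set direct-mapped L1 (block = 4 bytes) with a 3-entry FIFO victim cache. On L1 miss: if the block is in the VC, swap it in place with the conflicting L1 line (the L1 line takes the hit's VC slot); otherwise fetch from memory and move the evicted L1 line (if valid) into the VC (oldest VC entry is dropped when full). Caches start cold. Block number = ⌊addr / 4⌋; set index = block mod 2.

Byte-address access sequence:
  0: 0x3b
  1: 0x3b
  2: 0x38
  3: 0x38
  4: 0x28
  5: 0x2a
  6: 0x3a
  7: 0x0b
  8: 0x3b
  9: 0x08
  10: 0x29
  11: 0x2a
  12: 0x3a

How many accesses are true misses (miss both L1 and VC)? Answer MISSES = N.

MISSES = 3

0: 0x3b (blk 14, set 0) → MISS  vc=[]
1: 0x3b (blk 14, set 0) → L1-HIT  vc=[]
2: 0x38 (blk 14, set 0) → L1-HIT  vc=[]
3: 0x38 (blk 14, set 0) → L1-HIT  vc=[]
4: 0x28 (blk 10, set 0) → MISS  vc=[14]
5: 0x2a (blk 10, set 0) → L1-HIT  vc=[14]
6: 0x3a (blk 14, set 0) → VC-HIT  vc=[10]
7: 0xb (blk 2, set 0) → MISS  vc=[10, 14]
8: 0x3b (blk 14, set 0) → VC-HIT  vc=[10, 2]
9: 0x8 (blk 2, set 0) → VC-HIT  vc=[10, 14]
10: 0x29 (blk 10, set 0) → VC-HIT  vc=[2, 14]
11: 0x2a (blk 10, set 0) → L1-HIT  vc=[2, 14]
12: 0x3a (blk 14, set 0) → VC-HIT  vc=[2, 10]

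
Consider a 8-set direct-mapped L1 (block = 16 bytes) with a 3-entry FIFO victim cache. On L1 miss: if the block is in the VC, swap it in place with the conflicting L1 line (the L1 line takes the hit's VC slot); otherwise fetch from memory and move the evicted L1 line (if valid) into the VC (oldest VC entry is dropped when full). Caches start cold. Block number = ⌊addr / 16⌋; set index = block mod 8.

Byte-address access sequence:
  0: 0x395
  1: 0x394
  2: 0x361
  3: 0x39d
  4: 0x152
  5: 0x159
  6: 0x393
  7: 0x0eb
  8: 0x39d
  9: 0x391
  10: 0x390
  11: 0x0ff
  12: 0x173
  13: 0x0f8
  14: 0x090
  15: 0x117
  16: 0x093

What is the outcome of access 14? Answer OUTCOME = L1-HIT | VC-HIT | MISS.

OUTCOME = MISS

#0 0x395→b57/s1 MISS; vc=[]
#1 0x394→b57/s1 L1-HIT; vc=[]
#2 0x361→b54/s6 MISS; vc=[]
#3 0x39d→b57/s1 L1-HIT; vc=[]
#4 0x152→b21/s5 MISS; vc=[]
#5 0x159→b21/s5 L1-HIT; vc=[]
#6 0x393→b57/s1 L1-HIT; vc=[]
#7 0xeb→b14/s6 MISS; vc=[54]
#8 0x39d→b57/s1 L1-HIT; vc=[54]
#9 0x391→b57/s1 L1-HIT; vc=[54]
#10 0x390→b57/s1 L1-HIT; vc=[54]
#11 0xff→b15/s7 MISS; vc=[54]
#12 0x173→b23/s7 MISS; vc=[54,15]
#13 0xf8→b15/s7 VC-HIT; vc=[54,23]
#14 0x90→b9/s1 MISS; vc=[54,23,57]
#15 0x117→b17/s1 MISS; vc=[23,57,9]
#16 0x93→b9/s1 VC-HIT; vc=[23,57,17]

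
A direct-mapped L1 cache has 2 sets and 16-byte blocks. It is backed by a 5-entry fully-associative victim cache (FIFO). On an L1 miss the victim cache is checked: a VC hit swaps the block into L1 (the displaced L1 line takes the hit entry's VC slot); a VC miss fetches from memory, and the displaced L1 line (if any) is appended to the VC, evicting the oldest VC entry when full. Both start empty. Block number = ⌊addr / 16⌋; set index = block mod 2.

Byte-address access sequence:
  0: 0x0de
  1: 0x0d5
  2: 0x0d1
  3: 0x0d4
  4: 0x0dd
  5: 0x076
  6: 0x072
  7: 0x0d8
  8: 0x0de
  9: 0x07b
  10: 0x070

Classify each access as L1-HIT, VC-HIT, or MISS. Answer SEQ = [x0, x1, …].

SEQ = [MISS, L1-HIT, L1-HIT, L1-HIT, L1-HIT, MISS, L1-HIT, VC-HIT, L1-HIT, VC-HIT, L1-HIT]

  [0] addr=0xde blk=13 s=1: MISS | VC []
  [1] addr=0xd5 blk=13 s=1: L1-HIT | VC []
  [2] addr=0xd1 blk=13 s=1: L1-HIT | VC []
  [3] addr=0xd4 blk=13 s=1: L1-HIT | VC []
  [4] addr=0xdd blk=13 s=1: L1-HIT | VC []
  [5] addr=0x76 blk=7 s=1: MISS | VC [13]
  [6] addr=0x72 blk=7 s=1: L1-HIT | VC [13]
  [7] addr=0xd8 blk=13 s=1: VC-HIT | VC [7]
  [8] addr=0xde blk=13 s=1: L1-HIT | VC [7]
  [9] addr=0x7b blk=7 s=1: VC-HIT | VC [13]
  [10] addr=0x70 blk=7 s=1: L1-HIT | VC [13]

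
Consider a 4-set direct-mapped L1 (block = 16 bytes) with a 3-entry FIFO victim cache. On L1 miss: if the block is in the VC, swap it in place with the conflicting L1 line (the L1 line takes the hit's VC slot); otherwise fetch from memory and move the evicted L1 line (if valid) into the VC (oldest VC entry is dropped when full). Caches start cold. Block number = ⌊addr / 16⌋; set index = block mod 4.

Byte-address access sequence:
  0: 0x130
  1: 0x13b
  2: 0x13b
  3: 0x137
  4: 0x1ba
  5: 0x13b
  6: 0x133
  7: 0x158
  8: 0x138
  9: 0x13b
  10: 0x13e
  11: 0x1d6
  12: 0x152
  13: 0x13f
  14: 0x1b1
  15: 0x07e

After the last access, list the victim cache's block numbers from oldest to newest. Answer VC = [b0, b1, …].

#0 0x130→b19/s3 MISS; vc=[]
#1 0x13b→b19/s3 L1-HIT; vc=[]
#2 0x13b→b19/s3 L1-HIT; vc=[]
#3 0x137→b19/s3 L1-HIT; vc=[]
#4 0x1ba→b27/s3 MISS; vc=[19]
#5 0x13b→b19/s3 VC-HIT; vc=[27]
#6 0x133→b19/s3 L1-HIT; vc=[27]
#7 0x158→b21/s1 MISS; vc=[27]
#8 0x138→b19/s3 L1-HIT; vc=[27]
#9 0x13b→b19/s3 L1-HIT; vc=[27]
#10 0x13e→b19/s3 L1-HIT; vc=[27]
#11 0x1d6→b29/s1 MISS; vc=[27,21]
#12 0x152→b21/s1 VC-HIT; vc=[27,29]
#13 0x13f→b19/s3 L1-HIT; vc=[27,29]
#14 0x1b1→b27/s3 VC-HIT; vc=[19,29]
#15 0x7e→b7/s3 MISS; vc=[19,29,27]

VC = [19, 29, 27]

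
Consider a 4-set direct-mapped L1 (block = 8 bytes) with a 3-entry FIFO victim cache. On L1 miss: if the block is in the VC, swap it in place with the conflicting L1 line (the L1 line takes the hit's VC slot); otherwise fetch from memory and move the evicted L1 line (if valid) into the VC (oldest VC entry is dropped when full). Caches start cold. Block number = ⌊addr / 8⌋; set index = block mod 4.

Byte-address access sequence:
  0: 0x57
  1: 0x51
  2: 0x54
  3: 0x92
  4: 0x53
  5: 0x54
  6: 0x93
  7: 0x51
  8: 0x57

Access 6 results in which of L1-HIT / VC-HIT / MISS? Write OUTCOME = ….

OUTCOME = VC-HIT

0: 0x57 (blk 10, set 2) → MISS  vc=[]
1: 0x51 (blk 10, set 2) → L1-HIT  vc=[]
2: 0x54 (blk 10, set 2) → L1-HIT  vc=[]
3: 0x92 (blk 18, set 2) → MISS  vc=[10]
4: 0x53 (blk 10, set 2) → VC-HIT  vc=[18]
5: 0x54 (blk 10, set 2) → L1-HIT  vc=[18]
6: 0x93 (blk 18, set 2) → VC-HIT  vc=[10]
7: 0x51 (blk 10, set 2) → VC-HIT  vc=[18]
8: 0x57 (blk 10, set 2) → L1-HIT  vc=[18]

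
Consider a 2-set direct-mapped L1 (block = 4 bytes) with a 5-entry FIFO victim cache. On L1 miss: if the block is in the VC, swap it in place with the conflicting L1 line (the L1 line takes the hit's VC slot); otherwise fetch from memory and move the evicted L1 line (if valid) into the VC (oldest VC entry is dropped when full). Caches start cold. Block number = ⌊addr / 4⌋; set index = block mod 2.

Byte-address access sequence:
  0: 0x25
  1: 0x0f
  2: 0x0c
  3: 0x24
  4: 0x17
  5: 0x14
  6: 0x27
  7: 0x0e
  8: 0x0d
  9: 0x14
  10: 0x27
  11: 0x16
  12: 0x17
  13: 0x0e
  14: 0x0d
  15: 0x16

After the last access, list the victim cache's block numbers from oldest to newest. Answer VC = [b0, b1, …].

#0 0x25→b9/s1 MISS; vc=[]
#1 0xf→b3/s1 MISS; vc=[9]
#2 0xc→b3/s1 L1-HIT; vc=[9]
#3 0x24→b9/s1 VC-HIT; vc=[3]
#4 0x17→b5/s1 MISS; vc=[3,9]
#5 0x14→b5/s1 L1-HIT; vc=[3,9]
#6 0x27→b9/s1 VC-HIT; vc=[3,5]
#7 0xe→b3/s1 VC-HIT; vc=[9,5]
#8 0xd→b3/s1 L1-HIT; vc=[9,5]
#9 0x14→b5/s1 VC-HIT; vc=[9,3]
#10 0x27→b9/s1 VC-HIT; vc=[5,3]
#11 0x16→b5/s1 VC-HIT; vc=[9,3]
#12 0x17→b5/s1 L1-HIT; vc=[9,3]
#13 0xe→b3/s1 VC-HIT; vc=[9,5]
#14 0xd→b3/s1 L1-HIT; vc=[9,5]
#15 0x16→b5/s1 VC-HIT; vc=[9,3]

VC = [9, 3]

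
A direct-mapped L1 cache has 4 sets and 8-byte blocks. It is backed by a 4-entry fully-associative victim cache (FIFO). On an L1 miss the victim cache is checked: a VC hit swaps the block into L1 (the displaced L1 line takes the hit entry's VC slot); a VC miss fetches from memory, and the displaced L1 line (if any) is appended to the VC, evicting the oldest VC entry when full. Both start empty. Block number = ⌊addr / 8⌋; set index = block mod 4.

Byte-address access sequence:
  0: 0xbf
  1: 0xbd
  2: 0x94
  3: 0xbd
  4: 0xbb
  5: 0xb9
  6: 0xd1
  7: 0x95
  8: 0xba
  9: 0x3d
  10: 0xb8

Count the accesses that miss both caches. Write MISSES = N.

MISSES = 4

  [0] addr=0xbf blk=23 s=3: MISS | VC []
  [1] addr=0xbd blk=23 s=3: L1-HIT | VC []
  [2] addr=0x94 blk=18 s=2: MISS | VC []
  [3] addr=0xbd blk=23 s=3: L1-HIT | VC []
  [4] addr=0xbb blk=23 s=3: L1-HIT | VC []
  [5] addr=0xb9 blk=23 s=3: L1-HIT | VC []
  [6] addr=0xd1 blk=26 s=2: MISS | VC [18]
  [7] addr=0x95 blk=18 s=2: VC-HIT | VC [26]
  [8] addr=0xba blk=23 s=3: L1-HIT | VC [26]
  [9] addr=0x3d blk=7 s=3: MISS | VC [26, 23]
  [10] addr=0xb8 blk=23 s=3: VC-HIT | VC [26, 7]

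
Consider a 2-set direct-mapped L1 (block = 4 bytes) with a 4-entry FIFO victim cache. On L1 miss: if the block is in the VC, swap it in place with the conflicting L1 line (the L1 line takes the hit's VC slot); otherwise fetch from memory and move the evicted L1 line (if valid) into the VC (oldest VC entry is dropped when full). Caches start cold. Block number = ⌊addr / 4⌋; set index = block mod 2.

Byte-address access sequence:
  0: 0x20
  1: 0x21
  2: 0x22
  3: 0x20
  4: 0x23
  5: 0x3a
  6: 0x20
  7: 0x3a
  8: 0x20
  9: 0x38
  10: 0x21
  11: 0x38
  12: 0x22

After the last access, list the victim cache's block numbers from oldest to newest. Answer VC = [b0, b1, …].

VC = [14]

  [0] addr=0x20 blk=8 s=0: MISS | VC []
  [1] addr=0x21 blk=8 s=0: L1-HIT | VC []
  [2] addr=0x22 blk=8 s=0: L1-HIT | VC []
  [3] addr=0x20 blk=8 s=0: L1-HIT | VC []
  [4] addr=0x23 blk=8 s=0: L1-HIT | VC []
  [5] addr=0x3a blk=14 s=0: MISS | VC [8]
  [6] addr=0x20 blk=8 s=0: VC-HIT | VC [14]
  [7] addr=0x3a blk=14 s=0: VC-HIT | VC [8]
  [8] addr=0x20 blk=8 s=0: VC-HIT | VC [14]
  [9] addr=0x38 blk=14 s=0: VC-HIT | VC [8]
  [10] addr=0x21 blk=8 s=0: VC-HIT | VC [14]
  [11] addr=0x38 blk=14 s=0: VC-HIT | VC [8]
  [12] addr=0x22 blk=8 s=0: VC-HIT | VC [14]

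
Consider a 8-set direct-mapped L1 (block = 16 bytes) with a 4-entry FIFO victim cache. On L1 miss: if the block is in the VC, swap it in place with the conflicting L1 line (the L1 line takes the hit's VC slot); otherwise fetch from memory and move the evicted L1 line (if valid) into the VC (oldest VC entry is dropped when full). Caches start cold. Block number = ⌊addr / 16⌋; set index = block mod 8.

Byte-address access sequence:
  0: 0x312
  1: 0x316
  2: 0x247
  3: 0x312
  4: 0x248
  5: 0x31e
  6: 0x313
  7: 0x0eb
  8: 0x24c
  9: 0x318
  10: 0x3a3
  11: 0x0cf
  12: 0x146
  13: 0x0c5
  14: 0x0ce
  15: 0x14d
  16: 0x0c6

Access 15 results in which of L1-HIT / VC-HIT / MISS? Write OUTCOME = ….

0: 0x312 (blk 49, set 1) → MISS  vc=[]
1: 0x316 (blk 49, set 1) → L1-HIT  vc=[]
2: 0x247 (blk 36, set 4) → MISS  vc=[]
3: 0x312 (blk 49, set 1) → L1-HIT  vc=[]
4: 0x248 (blk 36, set 4) → L1-HIT  vc=[]
5: 0x31e (blk 49, set 1) → L1-HIT  vc=[]
6: 0x313 (blk 49, set 1) → L1-HIT  vc=[]
7: 0xeb (blk 14, set 6) → MISS  vc=[]
8: 0x24c (blk 36, set 4) → L1-HIT  vc=[]
9: 0x318 (blk 49, set 1) → L1-HIT  vc=[]
10: 0x3a3 (blk 58, set 2) → MISS  vc=[]
11: 0xcf (blk 12, set 4) → MISS  vc=[36]
12: 0x146 (blk 20, set 4) → MISS  vc=[36, 12]
13: 0xc5 (blk 12, set 4) → VC-HIT  vc=[36, 20]
14: 0xce (blk 12, set 4) → L1-HIT  vc=[36, 20]
15: 0x14d (blk 20, set 4) → VC-HIT  vc=[36, 12]
16: 0xc6 (blk 12, set 4) → VC-HIT  vc=[36, 20]

OUTCOME = VC-HIT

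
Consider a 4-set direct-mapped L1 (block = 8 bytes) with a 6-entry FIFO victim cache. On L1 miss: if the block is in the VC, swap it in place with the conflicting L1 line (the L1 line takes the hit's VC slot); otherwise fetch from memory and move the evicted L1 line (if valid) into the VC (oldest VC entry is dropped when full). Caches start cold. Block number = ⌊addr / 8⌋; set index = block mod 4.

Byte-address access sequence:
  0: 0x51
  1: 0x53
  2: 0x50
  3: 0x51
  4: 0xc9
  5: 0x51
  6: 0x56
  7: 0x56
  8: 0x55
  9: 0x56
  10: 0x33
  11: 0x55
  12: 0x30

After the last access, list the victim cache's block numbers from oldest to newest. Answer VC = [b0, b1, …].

VC = [10]

0: 0x51 (blk 10, set 2) → MISS  vc=[]
1: 0x53 (blk 10, set 2) → L1-HIT  vc=[]
2: 0x50 (blk 10, set 2) → L1-HIT  vc=[]
3: 0x51 (blk 10, set 2) → L1-HIT  vc=[]
4: 0xc9 (blk 25, set 1) → MISS  vc=[]
5: 0x51 (blk 10, set 2) → L1-HIT  vc=[]
6: 0x56 (blk 10, set 2) → L1-HIT  vc=[]
7: 0x56 (blk 10, set 2) → L1-HIT  vc=[]
8: 0x55 (blk 10, set 2) → L1-HIT  vc=[]
9: 0x56 (blk 10, set 2) → L1-HIT  vc=[]
10: 0x33 (blk 6, set 2) → MISS  vc=[10]
11: 0x55 (blk 10, set 2) → VC-HIT  vc=[6]
12: 0x30 (blk 6, set 2) → VC-HIT  vc=[10]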